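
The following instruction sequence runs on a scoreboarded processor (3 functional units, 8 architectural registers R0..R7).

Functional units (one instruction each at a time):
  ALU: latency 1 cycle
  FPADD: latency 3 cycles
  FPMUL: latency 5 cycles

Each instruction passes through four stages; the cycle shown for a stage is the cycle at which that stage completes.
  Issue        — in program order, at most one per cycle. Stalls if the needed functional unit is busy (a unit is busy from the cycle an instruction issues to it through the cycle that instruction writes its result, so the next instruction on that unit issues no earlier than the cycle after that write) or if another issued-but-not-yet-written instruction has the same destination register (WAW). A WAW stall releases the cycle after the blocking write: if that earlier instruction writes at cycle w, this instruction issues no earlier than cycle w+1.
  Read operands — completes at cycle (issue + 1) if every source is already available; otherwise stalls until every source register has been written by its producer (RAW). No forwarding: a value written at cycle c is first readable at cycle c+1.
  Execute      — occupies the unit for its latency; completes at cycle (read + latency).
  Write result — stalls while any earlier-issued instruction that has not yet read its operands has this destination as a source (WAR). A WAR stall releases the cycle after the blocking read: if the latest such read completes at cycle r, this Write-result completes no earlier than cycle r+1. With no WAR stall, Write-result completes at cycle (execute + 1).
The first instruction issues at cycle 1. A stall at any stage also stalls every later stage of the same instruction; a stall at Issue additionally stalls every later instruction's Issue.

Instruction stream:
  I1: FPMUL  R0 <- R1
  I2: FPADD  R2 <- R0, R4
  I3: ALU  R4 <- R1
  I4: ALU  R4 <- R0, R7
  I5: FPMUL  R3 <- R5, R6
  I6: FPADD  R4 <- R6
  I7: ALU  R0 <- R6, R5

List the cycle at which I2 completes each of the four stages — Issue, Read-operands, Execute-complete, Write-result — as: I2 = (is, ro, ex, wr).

c1: issue I1 (FPMUL)
c2: I1 read-ops, issue I2 (FPADD)
c3: issue I3 (ALU)
c4: I3 read-ops
c5: I3 finished on ALU
c7: I1 finished on FPMUL
c8: I1→R0
c9: I2 read-ops
c10: I3→R4
c11: issue I4 (ALU)
c12: I2 finished on FPADD, I4 read-ops, issue I5 (FPMUL)
c13: I2→R2, I4 finished on ALU, I5 read-ops
c14: I4→R4
c15: issue I6 (FPADD)
c16: I6 read-ops, issue I7 (ALU)
c17: I7 read-ops
c18: I5 finished on FPMUL, I7 finished on ALU
c19: I5→R3, I6 finished on FPADD, I7→R0
c20: I6→R4

I2 = (2, 9, 12, 13)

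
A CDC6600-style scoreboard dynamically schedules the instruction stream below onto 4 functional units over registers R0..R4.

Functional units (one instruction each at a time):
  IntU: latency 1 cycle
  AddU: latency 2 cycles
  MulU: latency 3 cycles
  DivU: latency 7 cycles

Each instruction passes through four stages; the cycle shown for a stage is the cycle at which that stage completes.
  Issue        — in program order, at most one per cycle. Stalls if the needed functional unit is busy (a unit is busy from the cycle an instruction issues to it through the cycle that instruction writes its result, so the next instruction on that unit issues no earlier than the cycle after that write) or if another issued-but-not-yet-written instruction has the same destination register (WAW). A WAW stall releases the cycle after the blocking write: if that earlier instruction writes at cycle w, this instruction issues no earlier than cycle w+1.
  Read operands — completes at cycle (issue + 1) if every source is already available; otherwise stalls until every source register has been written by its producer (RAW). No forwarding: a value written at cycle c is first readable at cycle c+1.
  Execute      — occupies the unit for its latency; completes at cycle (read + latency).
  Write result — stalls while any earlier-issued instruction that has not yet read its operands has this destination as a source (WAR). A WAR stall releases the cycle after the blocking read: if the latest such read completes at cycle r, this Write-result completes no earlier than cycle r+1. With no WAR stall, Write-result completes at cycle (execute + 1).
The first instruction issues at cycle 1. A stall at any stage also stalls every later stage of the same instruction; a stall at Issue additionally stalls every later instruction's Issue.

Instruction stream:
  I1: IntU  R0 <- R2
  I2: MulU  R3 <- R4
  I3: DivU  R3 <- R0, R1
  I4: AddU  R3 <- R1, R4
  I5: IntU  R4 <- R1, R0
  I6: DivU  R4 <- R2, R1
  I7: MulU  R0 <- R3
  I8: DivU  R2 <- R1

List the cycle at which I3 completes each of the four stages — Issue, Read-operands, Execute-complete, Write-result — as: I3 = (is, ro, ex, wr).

I3 = (8, 9, 16, 17)

I1  is:1  ro:2  ex:3  wr:4
I2  is:2  ro:3  ex:6  wr:7
I3  is:8  ro:9  ex:16  wr:17  — WAW R3: wait I2 write@7
I4  is:18  ro:19  ex:21  wr:22  — WAW R3: wait I3 write@17
I5  is:19  ro:20  ex:21  wr:22
I6  is:23  ro:24  ex:31  wr:32  — WAW R4: wait I5 write@22
I7  is:24  ro:25  ex:28  wr:29
I8  is:33  ro:34  ex:41  wr:42  — struct: DivU busy until I6 writes@32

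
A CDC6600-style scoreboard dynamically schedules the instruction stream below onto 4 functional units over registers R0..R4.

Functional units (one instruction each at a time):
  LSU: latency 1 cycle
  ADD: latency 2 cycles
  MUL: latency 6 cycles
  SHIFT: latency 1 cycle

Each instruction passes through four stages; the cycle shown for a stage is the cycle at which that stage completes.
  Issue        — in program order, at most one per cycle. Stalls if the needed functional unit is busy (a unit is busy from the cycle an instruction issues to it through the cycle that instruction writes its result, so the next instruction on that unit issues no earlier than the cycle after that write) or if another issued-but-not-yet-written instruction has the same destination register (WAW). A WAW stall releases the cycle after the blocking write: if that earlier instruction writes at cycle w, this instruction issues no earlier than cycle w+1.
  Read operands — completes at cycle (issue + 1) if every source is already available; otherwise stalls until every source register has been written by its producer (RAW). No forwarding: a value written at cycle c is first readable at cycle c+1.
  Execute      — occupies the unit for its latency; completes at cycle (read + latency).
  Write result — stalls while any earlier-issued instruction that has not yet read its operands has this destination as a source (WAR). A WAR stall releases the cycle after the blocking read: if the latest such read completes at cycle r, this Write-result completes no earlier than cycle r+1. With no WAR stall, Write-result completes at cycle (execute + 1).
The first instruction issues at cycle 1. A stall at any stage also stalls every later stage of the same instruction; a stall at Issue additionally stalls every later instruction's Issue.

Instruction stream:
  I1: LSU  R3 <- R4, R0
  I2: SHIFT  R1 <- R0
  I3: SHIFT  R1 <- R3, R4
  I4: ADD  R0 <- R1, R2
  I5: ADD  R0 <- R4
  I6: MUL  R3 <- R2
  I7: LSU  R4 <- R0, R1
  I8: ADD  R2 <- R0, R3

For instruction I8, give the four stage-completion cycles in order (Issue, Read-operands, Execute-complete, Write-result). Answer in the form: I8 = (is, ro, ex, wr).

  I1 | 1 | 2 | 3 | 4
  I2 | 2 | 3 | 4 | 5
  I3 | 6 | 7 | 8 | 9   struct: SHIFT busy until I2 writes@5
  I4 | 7 | 10 | 12 | 13   RAW R1: wait I3 write@9
  I5 | 14 | 15 | 17 | 18   struct: ADD busy until I4 writes@13
  I6 | 15 | 16 | 22 | 23
  I7 | 16 | 19 | 20 | 21   RAW R0: wait I5 write@18
  I8 | 19 | 24 | 26 | 27   struct: ADD busy until I5 writes@18 · RAW R3: wait I6 write@23

I8 = (19, 24, 26, 27)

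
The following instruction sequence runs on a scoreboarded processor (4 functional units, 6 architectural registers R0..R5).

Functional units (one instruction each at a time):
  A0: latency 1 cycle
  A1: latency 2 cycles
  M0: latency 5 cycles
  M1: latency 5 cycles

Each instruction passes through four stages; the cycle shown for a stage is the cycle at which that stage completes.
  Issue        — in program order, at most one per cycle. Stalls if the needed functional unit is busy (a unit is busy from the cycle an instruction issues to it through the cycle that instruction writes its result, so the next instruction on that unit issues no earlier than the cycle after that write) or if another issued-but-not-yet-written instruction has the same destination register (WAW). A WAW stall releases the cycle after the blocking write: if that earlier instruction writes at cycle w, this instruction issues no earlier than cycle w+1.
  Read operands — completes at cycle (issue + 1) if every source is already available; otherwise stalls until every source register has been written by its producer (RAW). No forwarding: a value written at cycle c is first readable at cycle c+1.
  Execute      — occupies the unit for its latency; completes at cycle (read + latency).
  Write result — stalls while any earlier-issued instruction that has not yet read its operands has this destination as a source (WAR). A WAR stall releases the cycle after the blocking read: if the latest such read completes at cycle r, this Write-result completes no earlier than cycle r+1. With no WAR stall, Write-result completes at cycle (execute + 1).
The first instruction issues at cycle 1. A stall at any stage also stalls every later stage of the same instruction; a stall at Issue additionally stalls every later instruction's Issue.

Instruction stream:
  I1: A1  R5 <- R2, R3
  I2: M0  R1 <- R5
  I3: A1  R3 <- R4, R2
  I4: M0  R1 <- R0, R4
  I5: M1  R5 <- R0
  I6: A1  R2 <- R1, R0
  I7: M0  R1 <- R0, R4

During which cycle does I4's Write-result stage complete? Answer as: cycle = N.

cycle = 20

[1] issue I1 (A1)
[2] I1 read-ops; issue I2 (M0)
[4] I1 finished on A1
[5] I1→R5
[6] I2 read-ops; issue I3 (A1)
[7] I3 read-ops
[9] I3 finished on A1
[10] I3→R3
[11] I2 finished on M0
[12] I2→R1
[13] issue I4 (M0)
[14] I4 read-ops; issue I5 (M1)
[15] I5 read-ops; issue I6 (A1)
[19] I4 finished on M0
[20] I4→R1; I5 finished on M1
[21] I5→R5; I6 read-ops; issue I7 (M0)
[22] I7 read-ops
[23] I6 finished on A1
[24] I6→R2
[27] I7 finished on M0
[28] I7→R1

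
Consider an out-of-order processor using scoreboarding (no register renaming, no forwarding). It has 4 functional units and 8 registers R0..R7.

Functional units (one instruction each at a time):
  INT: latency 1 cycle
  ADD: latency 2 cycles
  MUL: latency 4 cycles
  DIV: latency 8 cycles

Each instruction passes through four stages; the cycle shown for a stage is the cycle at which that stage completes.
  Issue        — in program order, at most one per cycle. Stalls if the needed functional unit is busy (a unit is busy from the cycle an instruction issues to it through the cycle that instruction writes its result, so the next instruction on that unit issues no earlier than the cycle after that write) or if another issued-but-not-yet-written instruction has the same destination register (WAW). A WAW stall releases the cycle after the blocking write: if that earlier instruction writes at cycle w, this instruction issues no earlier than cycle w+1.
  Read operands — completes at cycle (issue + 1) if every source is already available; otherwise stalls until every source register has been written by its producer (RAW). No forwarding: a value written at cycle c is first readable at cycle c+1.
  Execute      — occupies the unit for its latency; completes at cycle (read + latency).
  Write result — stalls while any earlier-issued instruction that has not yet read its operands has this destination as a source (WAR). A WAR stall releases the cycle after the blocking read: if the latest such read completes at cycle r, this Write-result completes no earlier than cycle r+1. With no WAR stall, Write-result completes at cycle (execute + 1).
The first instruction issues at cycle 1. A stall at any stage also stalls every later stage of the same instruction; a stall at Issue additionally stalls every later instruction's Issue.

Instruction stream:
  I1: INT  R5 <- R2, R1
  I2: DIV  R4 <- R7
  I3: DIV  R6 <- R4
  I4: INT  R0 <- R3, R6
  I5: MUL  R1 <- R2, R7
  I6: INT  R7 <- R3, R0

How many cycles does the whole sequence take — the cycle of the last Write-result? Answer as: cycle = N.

cycle = 30

cycle 1: I1 issues→INT
cycle 2: I1 reads, I2 issues→DIV
cycle 3: I1 exec-done, I2 reads
cycle 4: I1 writes R5
cycle 11: I2 exec-done
cycle 12: I2 writes R4
cycle 13: I3 issues→DIV
cycle 14: I3 reads, I4 issues→INT
cycle 15: I5 issues→MUL
cycle 16: I5 reads
cycle 20: I5 exec-done
cycle 21: I5 writes R1
cycle 22: I3 exec-done
cycle 23: I3 writes R6
cycle 24: I4 reads
cycle 25: I4 exec-done
cycle 26: I4 writes R0
cycle 27: I6 issues→INT
cycle 28: I6 reads
cycle 29: I6 exec-done
cycle 30: I6 writes R7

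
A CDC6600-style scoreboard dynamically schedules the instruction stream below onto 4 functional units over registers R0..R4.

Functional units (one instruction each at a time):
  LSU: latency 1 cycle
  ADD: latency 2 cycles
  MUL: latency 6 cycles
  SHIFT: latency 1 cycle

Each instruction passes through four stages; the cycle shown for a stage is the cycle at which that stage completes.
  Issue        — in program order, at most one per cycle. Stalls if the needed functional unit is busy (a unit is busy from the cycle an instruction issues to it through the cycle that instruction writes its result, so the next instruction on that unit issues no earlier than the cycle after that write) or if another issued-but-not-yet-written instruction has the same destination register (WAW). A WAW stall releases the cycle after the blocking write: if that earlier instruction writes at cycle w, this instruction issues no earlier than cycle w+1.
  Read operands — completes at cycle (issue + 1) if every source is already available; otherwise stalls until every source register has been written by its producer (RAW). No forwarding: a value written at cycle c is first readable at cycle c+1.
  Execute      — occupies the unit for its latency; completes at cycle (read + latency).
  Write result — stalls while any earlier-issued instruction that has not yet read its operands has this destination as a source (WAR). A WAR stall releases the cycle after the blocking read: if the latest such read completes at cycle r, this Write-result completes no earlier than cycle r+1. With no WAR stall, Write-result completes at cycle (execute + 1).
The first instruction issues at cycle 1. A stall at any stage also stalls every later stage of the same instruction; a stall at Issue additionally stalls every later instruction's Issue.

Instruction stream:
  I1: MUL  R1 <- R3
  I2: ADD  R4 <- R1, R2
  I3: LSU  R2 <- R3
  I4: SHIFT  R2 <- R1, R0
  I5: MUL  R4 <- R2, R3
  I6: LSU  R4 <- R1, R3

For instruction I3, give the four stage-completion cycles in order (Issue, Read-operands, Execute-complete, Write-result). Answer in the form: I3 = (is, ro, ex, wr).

I1 -> (1, 2, 8, 9)
I2 -> (2, 10, 12, 13)  // RAW R1: wait I1 write@9
I3 -> (3, 4, 5, 11)  // WAR R2: wait I2 read@10
I4 -> (12, 13, 14, 15)  // WAW R2: wait I3 write@11
I5 -> (14, 16, 22, 23)  // WAW R4: wait I2 write@13, RAW R2: wait I4 write@15
I6 -> (24, 25, 26, 27)  // WAW R4: wait I5 write@23

I3 = (3, 4, 5, 11)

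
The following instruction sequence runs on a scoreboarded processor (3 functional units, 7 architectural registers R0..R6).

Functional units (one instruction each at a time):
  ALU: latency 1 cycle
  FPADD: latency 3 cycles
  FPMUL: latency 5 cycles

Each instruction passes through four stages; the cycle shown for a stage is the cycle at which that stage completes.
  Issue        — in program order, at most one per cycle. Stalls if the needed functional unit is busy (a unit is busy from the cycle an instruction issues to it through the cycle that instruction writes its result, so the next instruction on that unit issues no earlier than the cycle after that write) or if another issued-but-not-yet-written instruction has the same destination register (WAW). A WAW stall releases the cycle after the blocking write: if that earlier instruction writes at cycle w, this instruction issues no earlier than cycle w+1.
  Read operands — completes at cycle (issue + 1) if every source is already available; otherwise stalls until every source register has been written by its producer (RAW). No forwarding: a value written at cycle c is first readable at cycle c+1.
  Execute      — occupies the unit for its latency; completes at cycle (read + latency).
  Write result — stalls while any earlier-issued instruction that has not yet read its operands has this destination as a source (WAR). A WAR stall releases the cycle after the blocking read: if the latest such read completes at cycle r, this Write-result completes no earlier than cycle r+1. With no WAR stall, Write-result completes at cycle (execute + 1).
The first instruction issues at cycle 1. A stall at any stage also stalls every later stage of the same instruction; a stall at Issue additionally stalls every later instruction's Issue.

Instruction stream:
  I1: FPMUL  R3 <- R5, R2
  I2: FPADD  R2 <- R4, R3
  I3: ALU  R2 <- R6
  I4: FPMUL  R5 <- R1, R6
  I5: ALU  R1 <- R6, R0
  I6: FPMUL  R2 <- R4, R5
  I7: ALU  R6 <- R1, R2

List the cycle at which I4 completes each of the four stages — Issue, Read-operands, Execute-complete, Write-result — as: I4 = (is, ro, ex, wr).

I1  is:1  ro:2  ex:7  wr:8
I2  is:2  ro:9  ex:12  wr:13  — RAW R3: wait I1 write@8
I3  is:14  ro:15  ex:16  wr:17  — WAW R2: wait I2 write@13
I4  is:15  ro:16  ex:21  wr:22
I5  is:18  ro:19  ex:20  wr:21  — struct: ALU busy until I3 writes@17
I6  is:23  ro:24  ex:29  wr:30  — struct: FPMUL busy until I4 writes@22
I7  is:24  ro:31  ex:32  wr:33  — RAW R2: wait I6 write@30

I4 = (15, 16, 21, 22)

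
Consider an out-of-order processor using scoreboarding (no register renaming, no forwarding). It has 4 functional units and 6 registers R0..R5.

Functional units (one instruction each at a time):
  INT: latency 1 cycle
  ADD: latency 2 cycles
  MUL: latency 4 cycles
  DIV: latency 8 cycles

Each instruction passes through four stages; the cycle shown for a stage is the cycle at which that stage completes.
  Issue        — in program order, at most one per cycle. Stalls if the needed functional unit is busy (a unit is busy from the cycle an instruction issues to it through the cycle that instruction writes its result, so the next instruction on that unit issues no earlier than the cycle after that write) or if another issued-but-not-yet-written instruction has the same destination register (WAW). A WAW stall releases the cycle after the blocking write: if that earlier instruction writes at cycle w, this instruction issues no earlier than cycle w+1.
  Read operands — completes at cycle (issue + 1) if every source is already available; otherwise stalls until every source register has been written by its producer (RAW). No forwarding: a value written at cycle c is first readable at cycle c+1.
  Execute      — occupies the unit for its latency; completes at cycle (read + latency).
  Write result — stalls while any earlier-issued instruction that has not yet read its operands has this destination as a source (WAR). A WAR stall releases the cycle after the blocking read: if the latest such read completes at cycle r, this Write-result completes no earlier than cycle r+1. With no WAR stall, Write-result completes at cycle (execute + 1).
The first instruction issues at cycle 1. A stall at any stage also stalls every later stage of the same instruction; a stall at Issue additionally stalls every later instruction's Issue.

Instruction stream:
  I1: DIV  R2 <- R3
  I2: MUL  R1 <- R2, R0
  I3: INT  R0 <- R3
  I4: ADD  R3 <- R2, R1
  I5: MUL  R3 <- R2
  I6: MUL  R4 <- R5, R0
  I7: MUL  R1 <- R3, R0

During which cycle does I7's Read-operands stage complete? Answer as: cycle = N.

cycle = 37

c1: I1→DIV
c2: I1 RO | I2→MUL
c3: I3→INT
c4: I3 RO | I4→ADD
c5: I3 EX
c10: I1 EX
c11: I1 WR R2
c12: I2 RO
c13: I3 WR R0
c16: I2 EX
c17: I2 WR R1
c18: I4 RO
c20: I4 EX
c21: I4 WR R3
c22: I5→MUL
c23: I5 RO
c27: I5 EX
c28: I5 WR R3
c29: I6→MUL
c30: I6 RO
c34: I6 EX
c35: I6 WR R4
c36: I7→MUL
c37: I7 RO
c41: I7 EX
c42: I7 WR R1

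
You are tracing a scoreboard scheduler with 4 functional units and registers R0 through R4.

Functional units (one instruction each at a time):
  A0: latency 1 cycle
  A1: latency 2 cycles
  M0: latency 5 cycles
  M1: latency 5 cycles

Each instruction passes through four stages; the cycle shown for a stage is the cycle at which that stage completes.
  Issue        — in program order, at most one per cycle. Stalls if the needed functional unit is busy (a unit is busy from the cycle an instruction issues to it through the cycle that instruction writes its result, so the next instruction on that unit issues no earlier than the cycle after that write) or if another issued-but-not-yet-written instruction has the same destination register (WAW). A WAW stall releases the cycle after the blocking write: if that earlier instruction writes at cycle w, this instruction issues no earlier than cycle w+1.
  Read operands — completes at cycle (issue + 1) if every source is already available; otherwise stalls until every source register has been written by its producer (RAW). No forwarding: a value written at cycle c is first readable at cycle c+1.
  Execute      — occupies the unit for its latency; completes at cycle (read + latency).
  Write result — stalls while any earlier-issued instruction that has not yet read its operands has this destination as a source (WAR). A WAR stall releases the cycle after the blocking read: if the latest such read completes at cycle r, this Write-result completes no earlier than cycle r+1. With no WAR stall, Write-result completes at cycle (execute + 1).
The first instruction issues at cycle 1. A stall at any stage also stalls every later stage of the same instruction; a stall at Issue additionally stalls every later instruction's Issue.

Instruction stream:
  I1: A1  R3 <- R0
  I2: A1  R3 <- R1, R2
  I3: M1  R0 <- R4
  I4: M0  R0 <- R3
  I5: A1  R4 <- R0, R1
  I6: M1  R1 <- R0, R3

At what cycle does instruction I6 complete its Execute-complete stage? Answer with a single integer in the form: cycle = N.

[I1] 1/2/4/5
[I2] 6/7/9/10  (struct: A1 busy until I1 writes@5)
[I3] 7/8/13/14
[I4] 15/16/21/22  (WAW R0: wait I3 write@14)
[I5] 16/23/25/26  (RAW R0: wait I4 write@22)
[I6] 17/23/28/29  (RAW R0: wait I4 write@22)

cycle = 28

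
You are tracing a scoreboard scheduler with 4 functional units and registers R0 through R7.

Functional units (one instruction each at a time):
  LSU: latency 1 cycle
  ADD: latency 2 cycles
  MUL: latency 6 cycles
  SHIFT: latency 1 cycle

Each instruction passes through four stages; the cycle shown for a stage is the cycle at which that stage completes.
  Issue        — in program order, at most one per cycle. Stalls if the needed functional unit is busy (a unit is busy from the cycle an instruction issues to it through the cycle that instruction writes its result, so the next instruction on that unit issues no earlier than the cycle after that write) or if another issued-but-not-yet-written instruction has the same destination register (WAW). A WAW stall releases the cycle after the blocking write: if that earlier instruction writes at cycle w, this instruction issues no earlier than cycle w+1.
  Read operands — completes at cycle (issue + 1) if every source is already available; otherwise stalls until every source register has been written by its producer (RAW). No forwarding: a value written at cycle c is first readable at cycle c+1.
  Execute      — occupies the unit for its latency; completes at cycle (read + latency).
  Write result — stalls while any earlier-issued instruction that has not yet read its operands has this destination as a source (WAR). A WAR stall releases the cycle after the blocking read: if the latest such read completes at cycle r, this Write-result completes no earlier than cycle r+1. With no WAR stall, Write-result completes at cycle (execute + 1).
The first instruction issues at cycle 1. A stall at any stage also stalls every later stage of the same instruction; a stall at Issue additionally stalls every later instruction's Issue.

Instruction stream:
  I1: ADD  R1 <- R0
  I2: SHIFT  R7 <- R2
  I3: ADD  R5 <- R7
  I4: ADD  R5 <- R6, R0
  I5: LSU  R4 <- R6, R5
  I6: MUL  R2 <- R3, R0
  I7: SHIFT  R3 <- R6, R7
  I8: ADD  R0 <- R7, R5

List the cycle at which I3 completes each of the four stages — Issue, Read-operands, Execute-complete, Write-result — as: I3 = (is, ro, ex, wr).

I3 = (6, 7, 9, 10)

1) issue 1, read 2, done 4, write 5
2) issue 2, read 3, done 4, write 5
3) issue 6, read 7, done 9, write 10  <struct: ADD busy until I1 writes@5>
4) issue 11, read 12, done 14, write 15  <struct: ADD busy until I3 writes@10>
5) issue 12, read 16, done 17, write 18  <RAW R5: wait I4 write@15>
6) issue 13, read 14, done 20, write 21
7) issue 14, read 15, done 16, write 17
8) issue 16, read 17, done 19, write 20  <struct: ADD busy until I4 writes@15>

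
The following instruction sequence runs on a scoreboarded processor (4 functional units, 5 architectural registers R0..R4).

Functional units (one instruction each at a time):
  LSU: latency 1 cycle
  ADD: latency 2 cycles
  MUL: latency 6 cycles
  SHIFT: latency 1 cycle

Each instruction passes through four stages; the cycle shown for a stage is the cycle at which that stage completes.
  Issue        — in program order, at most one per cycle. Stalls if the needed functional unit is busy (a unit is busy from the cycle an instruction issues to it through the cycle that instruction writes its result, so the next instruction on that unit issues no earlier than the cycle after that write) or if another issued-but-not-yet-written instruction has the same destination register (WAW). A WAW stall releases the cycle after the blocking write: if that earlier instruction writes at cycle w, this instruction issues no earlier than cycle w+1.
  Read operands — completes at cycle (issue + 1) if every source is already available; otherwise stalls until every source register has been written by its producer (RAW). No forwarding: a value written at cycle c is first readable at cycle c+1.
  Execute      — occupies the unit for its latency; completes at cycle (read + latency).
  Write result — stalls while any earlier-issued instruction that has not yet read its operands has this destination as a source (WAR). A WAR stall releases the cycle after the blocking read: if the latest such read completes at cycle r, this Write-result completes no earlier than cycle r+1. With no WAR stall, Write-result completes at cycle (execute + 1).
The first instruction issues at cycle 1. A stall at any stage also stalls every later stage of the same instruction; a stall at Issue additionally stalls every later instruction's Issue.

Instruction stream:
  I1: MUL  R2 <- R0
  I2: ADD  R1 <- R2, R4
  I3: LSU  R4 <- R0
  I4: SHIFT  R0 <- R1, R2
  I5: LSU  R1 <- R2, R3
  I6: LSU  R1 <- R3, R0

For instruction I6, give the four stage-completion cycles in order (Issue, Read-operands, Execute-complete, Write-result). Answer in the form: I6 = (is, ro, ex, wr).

I6 = (18, 19, 20, 21)

t=1  I1 issues→MUL
t=2  I1 reads · I2 issues→ADD
t=3  I3 issues→LSU
t=4  I3 reads · I4 issues→SHIFT
t=5  I3 exec-done
t=8  I1 exec-done
t=9  I1 writes R2
t=10  I2 reads
t=11  I3 writes R4
t=12  I2 exec-done
t=13  I2 writes R1
t=14  I4 reads · I5 issues→LSU
t=15  I4 exec-done · I5 reads
t=16  I4 writes R0 · I5 exec-done
t=17  I5 writes R1
t=18  I6 issues→LSU
t=19  I6 reads
t=20  I6 exec-done
t=21  I6 writes R1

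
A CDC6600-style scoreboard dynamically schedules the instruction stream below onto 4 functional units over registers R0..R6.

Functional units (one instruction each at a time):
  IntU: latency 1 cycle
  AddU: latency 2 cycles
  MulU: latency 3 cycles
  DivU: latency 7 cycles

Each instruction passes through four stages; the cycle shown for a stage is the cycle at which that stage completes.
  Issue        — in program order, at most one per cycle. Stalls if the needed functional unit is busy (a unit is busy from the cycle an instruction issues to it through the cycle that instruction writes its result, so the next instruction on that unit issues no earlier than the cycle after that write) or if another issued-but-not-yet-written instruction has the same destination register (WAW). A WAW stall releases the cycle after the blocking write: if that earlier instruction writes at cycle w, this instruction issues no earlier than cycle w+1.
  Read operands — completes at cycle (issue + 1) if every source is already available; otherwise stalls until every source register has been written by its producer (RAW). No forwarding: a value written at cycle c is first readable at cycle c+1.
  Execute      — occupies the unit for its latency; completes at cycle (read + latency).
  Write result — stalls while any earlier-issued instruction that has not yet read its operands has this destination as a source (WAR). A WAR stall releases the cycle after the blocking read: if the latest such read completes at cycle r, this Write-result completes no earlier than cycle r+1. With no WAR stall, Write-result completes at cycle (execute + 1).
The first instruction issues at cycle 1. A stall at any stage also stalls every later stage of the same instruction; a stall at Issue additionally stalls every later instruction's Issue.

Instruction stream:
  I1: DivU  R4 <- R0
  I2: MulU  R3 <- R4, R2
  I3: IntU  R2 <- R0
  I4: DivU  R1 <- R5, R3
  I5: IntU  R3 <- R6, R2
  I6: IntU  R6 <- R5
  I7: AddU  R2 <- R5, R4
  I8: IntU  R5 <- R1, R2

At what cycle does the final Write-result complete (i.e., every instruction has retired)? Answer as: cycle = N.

t=1  issue I1 (DivU)
t=2  I1 read-ops | issue I2 (MulU)
t=3  issue I3 (IntU)
t=4  I3 read-ops
t=5  I3 finished on IntU
t=9  I1 finished on DivU
t=10  I1→R4
t=11  I2 read-ops | issue I4 (DivU)
t=12  I3→R2
t=14  I2 finished on MulU
t=15  I2→R3
t=16  I4 read-ops | issue I5 (IntU)
t=17  I5 read-ops
t=18  I5 finished on IntU
t=19  I5→R3
t=20  issue I6 (IntU)
t=21  I6 read-ops | issue I7 (AddU)
t=22  I6 finished on IntU | I7 read-ops
t=23  I4 finished on DivU | I6→R6
t=24  I4→R1 | I7 finished on AddU | issue I8 (IntU)
t=25  I7→R2
t=26  I8 read-ops
t=27  I8 finished on IntU
t=28  I8→R5

cycle = 28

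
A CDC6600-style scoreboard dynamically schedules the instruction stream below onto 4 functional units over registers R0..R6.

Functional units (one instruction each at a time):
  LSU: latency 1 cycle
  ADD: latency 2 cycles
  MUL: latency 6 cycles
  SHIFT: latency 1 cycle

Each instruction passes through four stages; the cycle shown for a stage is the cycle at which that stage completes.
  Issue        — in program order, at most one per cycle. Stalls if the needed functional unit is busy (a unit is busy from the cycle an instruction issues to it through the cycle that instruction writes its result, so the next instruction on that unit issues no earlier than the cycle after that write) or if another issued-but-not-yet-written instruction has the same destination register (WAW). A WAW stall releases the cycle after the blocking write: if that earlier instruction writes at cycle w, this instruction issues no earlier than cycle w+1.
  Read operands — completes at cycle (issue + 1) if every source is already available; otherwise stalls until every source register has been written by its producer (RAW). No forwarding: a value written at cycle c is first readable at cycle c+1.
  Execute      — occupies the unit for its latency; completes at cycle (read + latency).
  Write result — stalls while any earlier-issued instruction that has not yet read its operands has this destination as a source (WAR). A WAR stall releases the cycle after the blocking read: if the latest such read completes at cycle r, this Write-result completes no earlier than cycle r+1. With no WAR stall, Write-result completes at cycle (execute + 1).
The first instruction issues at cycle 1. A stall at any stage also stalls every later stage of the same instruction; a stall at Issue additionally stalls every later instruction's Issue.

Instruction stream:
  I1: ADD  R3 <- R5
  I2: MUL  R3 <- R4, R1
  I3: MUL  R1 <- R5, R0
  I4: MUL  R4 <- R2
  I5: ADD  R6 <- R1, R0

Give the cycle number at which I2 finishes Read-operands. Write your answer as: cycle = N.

cycle = 7

c1: I1 issues→ADD
c2: I1 reads
c4: I1 exec-done
c5: I1 writes R3
c6: I2 issues→MUL
c7: I2 reads
c13: I2 exec-done
c14: I2 writes R3
c15: I3 issues→MUL
c16: I3 reads
c22: I3 exec-done
c23: I3 writes R1
c24: I4 issues→MUL
c25: I4 reads | I5 issues→ADD
c26: I5 reads
c28: I5 exec-done
c29: I5 writes R6
c31: I4 exec-done
c32: I4 writes R4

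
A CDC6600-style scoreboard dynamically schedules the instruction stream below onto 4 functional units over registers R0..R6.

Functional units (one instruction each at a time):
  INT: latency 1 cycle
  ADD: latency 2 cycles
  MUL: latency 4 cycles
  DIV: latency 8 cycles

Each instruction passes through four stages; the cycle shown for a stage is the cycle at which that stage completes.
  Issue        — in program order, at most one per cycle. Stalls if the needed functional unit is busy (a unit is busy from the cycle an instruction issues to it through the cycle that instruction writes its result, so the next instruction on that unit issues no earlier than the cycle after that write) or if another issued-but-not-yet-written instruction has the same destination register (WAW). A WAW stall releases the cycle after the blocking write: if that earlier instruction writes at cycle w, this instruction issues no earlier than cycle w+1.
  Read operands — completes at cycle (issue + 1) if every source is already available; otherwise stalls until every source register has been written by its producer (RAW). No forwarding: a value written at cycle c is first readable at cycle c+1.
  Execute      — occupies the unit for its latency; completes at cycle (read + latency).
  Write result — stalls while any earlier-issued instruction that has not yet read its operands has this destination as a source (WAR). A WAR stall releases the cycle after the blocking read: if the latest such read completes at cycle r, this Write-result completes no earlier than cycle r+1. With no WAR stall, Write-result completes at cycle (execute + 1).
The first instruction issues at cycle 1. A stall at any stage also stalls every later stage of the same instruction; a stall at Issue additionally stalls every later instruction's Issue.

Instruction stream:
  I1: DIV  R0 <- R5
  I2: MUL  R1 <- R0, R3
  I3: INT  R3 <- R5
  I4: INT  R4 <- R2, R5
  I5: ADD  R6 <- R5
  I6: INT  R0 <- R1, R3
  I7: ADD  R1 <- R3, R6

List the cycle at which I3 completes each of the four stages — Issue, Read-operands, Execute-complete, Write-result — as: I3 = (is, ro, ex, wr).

t=1  I1 dispatched to DIV
t=2  I1 operands ready | I2 dispatched to MUL
t=3  I3 dispatched to INT
t=4  I3 operands ready
t=5  I3 complete
t=10  I1 complete
t=11  R0←I1
t=12  I2 operands ready
t=13  R3←I3
t=14  I4 dispatched to INT
t=15  I4 operands ready | I5 dispatched to ADD
t=16  I2 complete | I4 complete | I5 operands ready
t=17  R1←I2 | R4←I4
t=18  I5 complete | I6 dispatched to INT
t=19  R6←I5 | I6 operands ready
t=20  I6 complete | I7 dispatched to ADD
t=21  R0←I6 | I7 operands ready
t=23  I7 complete
t=24  R1←I7

I3 = (3, 4, 5, 13)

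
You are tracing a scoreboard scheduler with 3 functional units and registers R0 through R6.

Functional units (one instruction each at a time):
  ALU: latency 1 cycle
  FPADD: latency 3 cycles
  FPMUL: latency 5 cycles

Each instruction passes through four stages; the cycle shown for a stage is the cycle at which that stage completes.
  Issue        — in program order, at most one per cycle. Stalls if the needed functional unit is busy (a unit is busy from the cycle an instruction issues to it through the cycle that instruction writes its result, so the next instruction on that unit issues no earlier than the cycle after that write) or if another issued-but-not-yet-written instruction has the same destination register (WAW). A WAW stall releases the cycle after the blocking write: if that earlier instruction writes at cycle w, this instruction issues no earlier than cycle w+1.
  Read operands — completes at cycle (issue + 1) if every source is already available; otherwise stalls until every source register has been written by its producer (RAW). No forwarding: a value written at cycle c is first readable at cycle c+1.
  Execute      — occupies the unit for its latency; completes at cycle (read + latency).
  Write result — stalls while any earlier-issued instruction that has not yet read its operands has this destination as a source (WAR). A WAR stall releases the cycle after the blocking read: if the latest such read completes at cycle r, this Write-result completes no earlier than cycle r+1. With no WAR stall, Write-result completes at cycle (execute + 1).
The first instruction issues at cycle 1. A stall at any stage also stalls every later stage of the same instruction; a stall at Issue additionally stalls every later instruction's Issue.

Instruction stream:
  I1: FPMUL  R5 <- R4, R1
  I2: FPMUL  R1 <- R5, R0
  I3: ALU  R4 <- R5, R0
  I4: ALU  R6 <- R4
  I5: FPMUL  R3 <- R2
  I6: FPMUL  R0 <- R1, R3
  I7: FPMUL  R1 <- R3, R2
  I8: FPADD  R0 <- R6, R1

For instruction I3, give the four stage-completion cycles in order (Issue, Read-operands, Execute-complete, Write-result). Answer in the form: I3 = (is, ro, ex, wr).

I1: IS=1 RO=2 EX=7 WR=8
I2: IS=9 RO=10 EX=15 WR=16  [struct: FPMUL busy until I1 writes@8]
I3: IS=10 RO=11 EX=12 WR=13
I4: IS=14 RO=15 EX=16 WR=17  [struct: ALU busy until I3 writes@13]
I5: IS=17 RO=18 EX=23 WR=24  [struct: FPMUL busy until I2 writes@16]
I6: IS=25 RO=26 EX=31 WR=32  [struct: FPMUL busy until I5 writes@24]
I7: IS=33 RO=34 EX=39 WR=40  [struct: FPMUL busy until I6 writes@32]
I8: IS=34 RO=41 EX=44 WR=45  [RAW R1: wait I7 write@40]

I3 = (10, 11, 12, 13)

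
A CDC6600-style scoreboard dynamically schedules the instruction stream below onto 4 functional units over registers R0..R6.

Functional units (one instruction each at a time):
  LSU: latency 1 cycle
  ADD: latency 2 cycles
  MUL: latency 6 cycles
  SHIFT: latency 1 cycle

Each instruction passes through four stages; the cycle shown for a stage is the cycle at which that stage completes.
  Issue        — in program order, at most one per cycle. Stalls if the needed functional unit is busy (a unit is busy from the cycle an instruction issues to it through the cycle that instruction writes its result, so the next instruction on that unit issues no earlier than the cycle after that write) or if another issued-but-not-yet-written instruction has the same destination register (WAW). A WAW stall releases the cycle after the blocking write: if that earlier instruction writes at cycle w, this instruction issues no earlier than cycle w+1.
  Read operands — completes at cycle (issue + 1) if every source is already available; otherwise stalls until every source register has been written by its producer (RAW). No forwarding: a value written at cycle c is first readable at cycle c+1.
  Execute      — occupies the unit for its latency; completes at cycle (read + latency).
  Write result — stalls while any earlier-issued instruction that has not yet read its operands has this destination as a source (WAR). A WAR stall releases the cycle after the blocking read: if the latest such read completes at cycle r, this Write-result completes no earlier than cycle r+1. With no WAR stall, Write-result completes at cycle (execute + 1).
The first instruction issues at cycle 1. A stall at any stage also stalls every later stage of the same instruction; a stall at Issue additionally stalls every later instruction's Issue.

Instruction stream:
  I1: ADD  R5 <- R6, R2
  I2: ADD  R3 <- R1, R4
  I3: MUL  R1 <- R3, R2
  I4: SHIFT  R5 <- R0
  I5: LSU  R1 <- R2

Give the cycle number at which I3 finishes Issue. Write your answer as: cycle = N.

cycle = 7

[1] I1 issues→ADD
[2] I1 reads
[4] I1 exec-done
[5] I1 writes R5
[6] I2 issues→ADD
[7] I2 reads; I3 issues→MUL
[8] I4 issues→SHIFT
[9] I2 exec-done; I4 reads
[10] I2 writes R3; I4 exec-done
[11] I3 reads; I4 writes R5
[17] I3 exec-done
[18] I3 writes R1
[19] I5 issues→LSU
[20] I5 reads
[21] I5 exec-done
[22] I5 writes R1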